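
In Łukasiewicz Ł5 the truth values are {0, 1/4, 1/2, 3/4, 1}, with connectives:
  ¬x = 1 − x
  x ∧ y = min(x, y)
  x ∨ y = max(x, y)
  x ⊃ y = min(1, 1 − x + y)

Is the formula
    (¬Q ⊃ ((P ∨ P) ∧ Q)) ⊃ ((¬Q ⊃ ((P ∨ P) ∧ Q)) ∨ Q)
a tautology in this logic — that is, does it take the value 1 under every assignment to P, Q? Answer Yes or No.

Yes

At P = 1/2, Q = 1/2, for instance:
¬Q = ¬1/2 = 1/2
P ∨ P = 1/2 ∨ 1/2 = 1/2
(P ∨ P) ∧ Q = 1/2 ∧ 1/2 = 1/2
¬Q ⊃ ((P ∨ P) ∧ Q) = 1/2 ⊃ 1/2 = 1
(¬Q ⊃ ((P ∨ P) ∧ Q)) ∨ Q = 1 ∨ 1/2 = 1
(¬Q ⊃ ((P ∨ P) ∧ Q)) ⊃ ((¬Q ⊃ ((P ∨ P) ∧ Q)) ∨ Q) = 1 ⊃ 1 = 1
and checking the remaining 24 assignments likewise gives ≥ 1 in every case.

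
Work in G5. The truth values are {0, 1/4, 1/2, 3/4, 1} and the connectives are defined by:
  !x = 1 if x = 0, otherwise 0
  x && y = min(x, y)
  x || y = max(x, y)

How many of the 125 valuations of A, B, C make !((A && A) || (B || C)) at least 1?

1

value 1: 1 assignment (counts)
value 0: 124 assignments
So 1 of the 125 assignments meets the threshold.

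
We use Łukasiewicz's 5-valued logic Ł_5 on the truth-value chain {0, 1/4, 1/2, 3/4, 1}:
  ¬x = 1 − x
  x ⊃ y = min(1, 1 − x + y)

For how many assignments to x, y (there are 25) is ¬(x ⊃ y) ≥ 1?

value 1: 1 assignment (counts)
value 3/4: 2 assignments
value 1/2: 3 assignments
value 1/4: 4 assignments
value 0: 15 assignments
So 1 of the 25 assignments meets the threshold.

1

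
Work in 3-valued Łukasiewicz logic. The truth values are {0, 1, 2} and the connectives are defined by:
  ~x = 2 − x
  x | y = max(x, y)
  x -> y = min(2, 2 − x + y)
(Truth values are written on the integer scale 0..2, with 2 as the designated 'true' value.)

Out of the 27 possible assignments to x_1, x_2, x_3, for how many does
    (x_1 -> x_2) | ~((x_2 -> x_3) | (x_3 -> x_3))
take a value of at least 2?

value 2: 18 assignments (counts)
value 1: 6 assignments
value 0: 3 assignments
So 18 of the 27 assignments meet the threshold.

18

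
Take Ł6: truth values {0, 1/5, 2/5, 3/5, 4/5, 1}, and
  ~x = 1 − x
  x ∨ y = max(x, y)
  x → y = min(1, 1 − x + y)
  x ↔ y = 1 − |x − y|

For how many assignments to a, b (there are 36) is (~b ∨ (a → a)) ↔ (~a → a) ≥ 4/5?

value 1: 18 assignments (counts)
value 4/5: 6 assignments (counts)
value 2/5: 6 assignments
value 0: 6 assignments
So 24 of the 36 assignments meet the threshold.

24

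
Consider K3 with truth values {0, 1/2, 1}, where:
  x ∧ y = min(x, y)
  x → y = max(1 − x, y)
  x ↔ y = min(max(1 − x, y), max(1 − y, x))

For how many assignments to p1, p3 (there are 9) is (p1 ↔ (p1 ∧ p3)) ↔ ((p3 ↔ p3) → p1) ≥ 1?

p1 = 0, p3 = 0 ↦ 0  <
p1 = 0, p3 = 1/2 ↦ 1/2  <
p1 = 0, p3 = 1 ↦ 0  <
p1 = 1/2, p3 = 0 ↦ 1/2  <
p1 = 1/2, p3 = 1/2 ↦ 1/2  <
p1 = 1/2, p3 = 1 ↦ 1/2  <
p1 = 1, p3 = 0 ↦ 0  <
p1 = 1, p3 = 1/2 ↦ 1/2  <
p1 = 1, p3 = 1 ↦ 1  ≥
So 1 of the 9 assignments meets the threshold.

1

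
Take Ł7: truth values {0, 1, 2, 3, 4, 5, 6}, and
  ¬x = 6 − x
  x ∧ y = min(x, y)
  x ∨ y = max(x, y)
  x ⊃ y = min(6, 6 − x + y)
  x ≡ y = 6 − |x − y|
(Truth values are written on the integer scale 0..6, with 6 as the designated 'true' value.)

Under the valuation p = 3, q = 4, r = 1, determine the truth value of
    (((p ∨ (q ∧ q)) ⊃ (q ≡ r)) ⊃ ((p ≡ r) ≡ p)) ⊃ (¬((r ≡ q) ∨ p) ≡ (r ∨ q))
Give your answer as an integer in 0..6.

q ∧ q = 4 ∧ 4 = 4
p ∨ (q ∧ q) = 3 ∨ 4 = 4
q ≡ r = 4 ≡ 1 = 3
(p ∨ (q ∧ q)) ⊃ (q ≡ r) = 4 ⊃ 3 = 5
p ≡ r = 3 ≡ 1 = 4
(p ≡ r) ≡ p = 4 ≡ 3 = 5
((p ∨ (q ∧ q)) ⊃ (q ≡ r)) ⊃ ((p ≡ r) ≡ p) = 5 ⊃ 5 = 6
r ≡ q = 1 ≡ 4 = 3
(r ≡ q) ∨ p = 3 ∨ 3 = 3
¬((r ≡ q) ∨ p) = ¬3 = 3
r ∨ q = 1 ∨ 4 = 4
¬((r ≡ q) ∨ p) ≡ (r ∨ q) = 3 ≡ 4 = 5
(((p ∨ (q ∧ q)) ⊃ (q ≡ r)) ⊃ ((p ≡ r) ≡ p)) ⊃ (¬((r ≡ q) ∨ p) ≡ (r ∨ q)) = 6 ⊃ 5 = 5

5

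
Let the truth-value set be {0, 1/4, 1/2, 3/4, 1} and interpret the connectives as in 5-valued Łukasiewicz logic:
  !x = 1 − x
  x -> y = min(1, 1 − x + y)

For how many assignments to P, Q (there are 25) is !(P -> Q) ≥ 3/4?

3

value 1: 1 assignment (counts)
value 3/4: 2 assignments (counts)
value 1/2: 3 assignments
value 1/4: 4 assignments
value 0: 15 assignments
So 3 of the 25 assignments meet the threshold.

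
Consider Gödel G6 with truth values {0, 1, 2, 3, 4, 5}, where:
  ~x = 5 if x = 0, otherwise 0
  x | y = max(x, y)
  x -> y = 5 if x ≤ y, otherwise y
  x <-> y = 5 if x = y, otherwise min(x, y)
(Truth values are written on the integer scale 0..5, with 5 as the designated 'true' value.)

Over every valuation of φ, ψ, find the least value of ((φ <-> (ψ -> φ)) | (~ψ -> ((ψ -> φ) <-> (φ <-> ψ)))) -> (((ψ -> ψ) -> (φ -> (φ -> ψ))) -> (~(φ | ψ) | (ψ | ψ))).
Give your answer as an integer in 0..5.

Take φ = 0, ψ = 1:
ψ -> φ = 1 -> 0 = 0
φ <-> (ψ -> φ) = 0 <-> 0 = 5
~ψ = ~1 = 0
ψ -> φ = 1 -> 0 = 0
φ <-> ψ = 0 <-> 1 = 0
(ψ -> φ) <-> (φ <-> ψ) = 0 <-> 0 = 5
~ψ -> ((ψ -> φ) <-> (φ <-> ψ)) = 0 -> 5 = 5
(φ <-> (ψ -> φ)) | (~ψ -> ((ψ -> φ) <-> (φ <-> ψ))) = 5 | 5 = 5
ψ -> ψ = 1 -> 1 = 5
φ -> ψ = 0 -> 1 = 5
φ -> (φ -> ψ) = 0 -> 5 = 5
(ψ -> ψ) -> (φ -> (φ -> ψ)) = 5 -> 5 = 5
φ | ψ = 0 | 1 = 1
~(φ | ψ) = ~1 = 0
ψ | ψ = 1 | 1 = 1
~(φ | ψ) | (ψ | ψ) = 0 | 1 = 1
((ψ -> ψ) -> (φ -> (φ -> ψ))) -> (~(φ | ψ) | (ψ | ψ)) = 5 -> 1 = 1
((φ <-> (ψ -> φ)) | (~ψ -> ((ψ -> φ) <-> (φ <-> ψ)))) -> (((ψ -> ψ) -> (φ -> (φ -> ψ))) -> (~(φ | ψ) | (ψ | ψ))) = 5 -> 1 = 1
No assignment yields a value below 1, so this is the minimum.

1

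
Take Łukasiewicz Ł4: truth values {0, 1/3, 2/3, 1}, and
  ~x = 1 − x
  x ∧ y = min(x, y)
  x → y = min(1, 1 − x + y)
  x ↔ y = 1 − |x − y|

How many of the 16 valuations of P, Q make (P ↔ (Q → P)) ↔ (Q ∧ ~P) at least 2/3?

10

P = 0, Q = 0 ↦ 1  ≥
P = 0, Q = 1/3 ↦ 1  ≥
P = 0, Q = 2/3 ↦ 1  ≥
P = 0, Q = 1 ↦ 1  ≥
P = 1/3, Q = 0 ↦ 2/3  ≥
P = 1/3, Q = 1/3 ↦ 1  ≥
P = 1/3, Q = 2/3 ↦ 1  ≥
P = 1/3, Q = 1 ↦ 2/3  ≥
P = 2/3, Q = 0 ↦ 1/3  <
P = 2/3, Q = 1/3 ↦ 2/3  ≥
P = 2/3, Q = 2/3 ↦ 2/3  ≥
P = 2/3, Q = 1 ↦ 1/3  <
P = 1, Q = 0 ↦ 0  <
P = 1, Q = 1/3 ↦ 0  <
P = 1, Q = 2/3 ↦ 0  <
P = 1, Q = 1 ↦ 0  <
So 10 of the 16 assignments meet the threshold.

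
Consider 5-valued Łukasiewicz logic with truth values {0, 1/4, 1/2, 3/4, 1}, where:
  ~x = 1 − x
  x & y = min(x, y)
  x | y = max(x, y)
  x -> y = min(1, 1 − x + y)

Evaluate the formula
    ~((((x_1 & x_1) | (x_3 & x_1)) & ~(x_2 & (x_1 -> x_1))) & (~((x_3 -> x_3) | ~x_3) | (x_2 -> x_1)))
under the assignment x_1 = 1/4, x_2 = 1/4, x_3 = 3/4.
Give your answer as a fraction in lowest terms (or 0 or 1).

x_1 & x_1 = 1/4 & 1/4 = 1/4
x_3 & x_1 = 3/4 & 1/4 = 1/4
(x_1 & x_1) | (x_3 & x_1) = 1/4 | 1/4 = 1/4
x_1 -> x_1 = 1/4 -> 1/4 = 1
x_2 & (x_1 -> x_1) = 1/4 & 1 = 1/4
~(x_2 & (x_1 -> x_1)) = ~1/4 = 3/4
((x_1 & x_1) | (x_3 & x_1)) & ~(x_2 & (x_1 -> x_1)) = 1/4 & 3/4 = 1/4
x_3 -> x_3 = 3/4 -> 3/4 = 1
~x_3 = ~3/4 = 1/4
(x_3 -> x_3) | ~x_3 = 1 | 1/4 = 1
~((x_3 -> x_3) | ~x_3) = ~1 = 0
x_2 -> x_1 = 1/4 -> 1/4 = 1
~((x_3 -> x_3) | ~x_3) | (x_2 -> x_1) = 0 | 1 = 1
(((x_1 & x_1) | (x_3 & x_1)) & ~(x_2 & (x_1 -> x_1))) & (~((x_3 -> x_3) | ~x_3) | (x_2 -> x_1)) = 1/4 & 1 = 1/4
~((((x_1 & x_1) | (x_3 & x_1)) & ~(x_2 & (x_1 -> x_1))) & (~((x_3 -> x_3) | ~x_3) | (x_2 -> x_1))) = ~1/4 = 3/4

3/4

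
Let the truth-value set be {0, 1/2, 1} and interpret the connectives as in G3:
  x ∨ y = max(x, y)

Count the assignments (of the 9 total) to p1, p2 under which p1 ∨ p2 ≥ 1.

p1 = 0, p2 = 0 ↦ 0  <
p1 = 0, p2 = 1/2 ↦ 1/2  <
p1 = 0, p2 = 1 ↦ 1  ≥
p1 = 1/2, p2 = 0 ↦ 1/2  <
p1 = 1/2, p2 = 1/2 ↦ 1/2  <
p1 = 1/2, p2 = 1 ↦ 1  ≥
p1 = 1, p2 = 0 ↦ 1  ≥
p1 = 1, p2 = 1/2 ↦ 1  ≥
p1 = 1, p2 = 1 ↦ 1  ≥
So 5 of the 9 assignments meet the threshold.

5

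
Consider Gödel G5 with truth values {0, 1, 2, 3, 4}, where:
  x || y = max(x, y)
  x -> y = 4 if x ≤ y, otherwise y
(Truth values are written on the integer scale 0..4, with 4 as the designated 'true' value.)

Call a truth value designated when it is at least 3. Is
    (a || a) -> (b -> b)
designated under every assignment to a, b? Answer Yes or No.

At a = 3, b = 4, for instance:
a || a = 3 || 3 = 3
b -> b = 4 -> 4 = 4
(a || a) -> (b -> b) = 3 -> 4 = 4
and checking the remaining 24 assignments likewise gives ≥ 3 in every case.

Yes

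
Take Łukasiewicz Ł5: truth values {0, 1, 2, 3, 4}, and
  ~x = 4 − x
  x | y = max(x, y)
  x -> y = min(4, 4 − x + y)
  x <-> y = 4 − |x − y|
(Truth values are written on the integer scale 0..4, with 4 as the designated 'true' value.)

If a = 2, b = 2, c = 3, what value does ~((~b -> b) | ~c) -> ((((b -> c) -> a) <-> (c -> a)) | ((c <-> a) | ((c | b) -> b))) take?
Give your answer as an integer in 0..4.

4

~b = ~2 = 2
~b -> b = 2 -> 2 = 4
~c = ~3 = 1
(~b -> b) | ~c = 4 | 1 = 4
~((~b -> b) | ~c) = ~4 = 0
b -> c = 2 -> 3 = 4
(b -> c) -> a = 4 -> 2 = 2
c -> a = 3 -> 2 = 3
((b -> c) -> a) <-> (c -> a) = 2 <-> 3 = 3
c <-> a = 3 <-> 2 = 3
c | b = 3 | 2 = 3
(c | b) -> b = 3 -> 2 = 3
(c <-> a) | ((c | b) -> b) = 3 | 3 = 3
(((b -> c) -> a) <-> (c -> a)) | ((c <-> a) | ((c | b) -> b)) = 3 | 3 = 3
~((~b -> b) | ~c) -> ((((b -> c) -> a) <-> (c -> a)) | ((c <-> a) | ((c | b) -> b))) = 0 -> 3 = 4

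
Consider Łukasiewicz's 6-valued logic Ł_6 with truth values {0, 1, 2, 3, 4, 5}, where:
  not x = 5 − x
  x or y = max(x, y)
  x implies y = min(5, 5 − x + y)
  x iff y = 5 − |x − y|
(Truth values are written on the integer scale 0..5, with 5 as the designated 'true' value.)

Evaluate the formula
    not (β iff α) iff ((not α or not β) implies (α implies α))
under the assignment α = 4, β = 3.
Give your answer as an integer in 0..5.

β iff α = 3 iff 4 = 4
not (β iff α) = not 4 = 1
not α = not 4 = 1
not β = not 3 = 2
not α or not β = 1 or 2 = 2
α implies α = 4 implies 4 = 5
(not α or not β) implies (α implies α) = 2 implies 5 = 5
not (β iff α) iff ((not α or not β) implies (α implies α)) = 1 iff 5 = 1

1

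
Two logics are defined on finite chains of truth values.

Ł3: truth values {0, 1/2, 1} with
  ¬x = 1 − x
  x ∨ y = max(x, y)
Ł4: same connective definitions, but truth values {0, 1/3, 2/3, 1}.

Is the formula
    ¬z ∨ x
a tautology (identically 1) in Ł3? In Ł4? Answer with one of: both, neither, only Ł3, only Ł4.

In Ł3: at x = 0, z = 1/2 the value is 1/2 — not a tautology.
In Ł4: at x = 0, z = 1/3 the value is 2/3 — not a tautology.

neither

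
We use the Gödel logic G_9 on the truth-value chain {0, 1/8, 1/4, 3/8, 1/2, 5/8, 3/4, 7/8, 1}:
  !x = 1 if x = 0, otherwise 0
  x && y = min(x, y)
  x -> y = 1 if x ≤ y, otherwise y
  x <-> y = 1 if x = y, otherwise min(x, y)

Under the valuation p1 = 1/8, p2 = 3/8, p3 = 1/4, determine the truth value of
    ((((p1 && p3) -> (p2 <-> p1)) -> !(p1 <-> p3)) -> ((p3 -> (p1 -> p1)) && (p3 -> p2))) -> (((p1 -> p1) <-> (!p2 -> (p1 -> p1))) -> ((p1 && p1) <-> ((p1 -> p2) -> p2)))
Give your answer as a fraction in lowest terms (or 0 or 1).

p1 && p3 = 1/8 && 1/4 = 1/8
p2 <-> p1 = 3/8 <-> 1/8 = 1/8
(p1 && p3) -> (p2 <-> p1) = 1/8 -> 1/8 = 1
p1 <-> p3 = 1/8 <-> 1/4 = 1/8
!(p1 <-> p3) = !1/8 = 0
((p1 && p3) -> (p2 <-> p1)) -> !(p1 <-> p3) = 1 -> 0 = 0
p1 -> p1 = 1/8 -> 1/8 = 1
p3 -> (p1 -> p1) = 1/4 -> 1 = 1
p3 -> p2 = 1/4 -> 3/8 = 1
(p3 -> (p1 -> p1)) && (p3 -> p2) = 1 && 1 = 1
(((p1 && p3) -> (p2 <-> p1)) -> !(p1 <-> p3)) -> ((p3 -> (p1 -> p1)) && (p3 -> p2)) = 0 -> 1 = 1
p1 -> p1 = 1/8 -> 1/8 = 1
!p2 = !3/8 = 0
p1 -> p1 = 1/8 -> 1/8 = 1
!p2 -> (p1 -> p1) = 0 -> 1 = 1
(p1 -> p1) <-> (!p2 -> (p1 -> p1)) = 1 <-> 1 = 1
p1 && p1 = 1/8 && 1/8 = 1/8
p1 -> p2 = 1/8 -> 3/8 = 1
(p1 -> p2) -> p2 = 1 -> 3/8 = 3/8
(p1 && p1) <-> ((p1 -> p2) -> p2) = 1/8 <-> 3/8 = 1/8
((p1 -> p1) <-> (!p2 -> (p1 -> p1))) -> ((p1 && p1) <-> ((p1 -> p2) -> p2)) = 1 -> 1/8 = 1/8
((((p1 && p3) -> (p2 <-> p1)) -> !(p1 <-> p3)) -> ((p3 -> (p1 -> p1)) && (p3 -> p2))) -> (((p1 -> p1) <-> (!p2 -> (p1 -> p1))) -> ((p1 && p1) <-> ((p1 -> p2) -> p2))) = 1 -> 1/8 = 1/8

1/8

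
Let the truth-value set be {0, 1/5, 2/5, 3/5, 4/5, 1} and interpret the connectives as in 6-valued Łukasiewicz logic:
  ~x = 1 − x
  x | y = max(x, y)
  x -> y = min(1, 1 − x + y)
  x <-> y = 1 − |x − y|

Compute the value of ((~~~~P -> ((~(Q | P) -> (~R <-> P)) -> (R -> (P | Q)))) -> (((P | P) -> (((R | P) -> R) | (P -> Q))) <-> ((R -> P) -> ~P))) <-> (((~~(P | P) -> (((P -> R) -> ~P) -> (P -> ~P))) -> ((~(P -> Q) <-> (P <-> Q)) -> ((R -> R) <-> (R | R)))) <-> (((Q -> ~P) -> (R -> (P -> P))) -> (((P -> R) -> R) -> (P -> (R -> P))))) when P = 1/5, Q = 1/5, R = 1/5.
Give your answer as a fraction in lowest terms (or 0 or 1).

4/5

~P = ~1/5 = 4/5
~~P = ~4/5 = 1/5
~~~P = ~1/5 = 4/5
~~~~P = ~4/5 = 1/5
Q | P = 1/5 | 1/5 = 1/5
~(Q | P) = ~1/5 = 4/5
~R = ~1/5 = 4/5
~R <-> P = 4/5 <-> 1/5 = 2/5
~(Q | P) -> (~R <-> P) = 4/5 -> 2/5 = 3/5
P | Q = 1/5 | 1/5 = 1/5
R -> (P | Q) = 1/5 -> 1/5 = 1
(~(Q | P) -> (~R <-> P)) -> (R -> (P | Q)) = 3/5 -> 1 = 1
~~~~P -> ((~(Q | P) -> (~R <-> P)) -> (R -> (P | Q))) = 1/5 -> 1 = 1
P | P = 1/5 | 1/5 = 1/5
R | P = 1/5 | 1/5 = 1/5
(R | P) -> R = 1/5 -> 1/5 = 1
P -> Q = 1/5 -> 1/5 = 1
((R | P) -> R) | (P -> Q) = 1 | 1 = 1
(P | P) -> (((R | P) -> R) | (P -> Q)) = 1/5 -> 1 = 1
R -> P = 1/5 -> 1/5 = 1
~P = ~1/5 = 4/5
(R -> P) -> ~P = 1 -> 4/5 = 4/5
((P | P) -> (((R | P) -> R) | (P -> Q))) <-> ((R -> P) -> ~P) = 1 <-> 4/5 = 4/5
(~~~~P -> ((~(Q | P) -> (~R <-> P)) -> (R -> (P | Q)))) -> (((P | P) -> (((R | P) -> R) | (P -> Q))) <-> ((R -> P) -> ~P)) = 1 -> 4/5 = 4/5
P | P = 1/5 | 1/5 = 1/5
~(P | P) = ~1/5 = 4/5
~~(P | P) = ~4/5 = 1/5
P -> R = 1/5 -> 1/5 = 1
~P = ~1/5 = 4/5
(P -> R) -> ~P = 1 -> 4/5 = 4/5
~P = ~1/5 = 4/5
P -> ~P = 1/5 -> 4/5 = 1
((P -> R) -> ~P) -> (P -> ~P) = 4/5 -> 1 = 1
~~(P | P) -> (((P -> R) -> ~P) -> (P -> ~P)) = 1/5 -> 1 = 1
P -> Q = 1/5 -> 1/5 = 1
~(P -> Q) = ~1 = 0
P <-> Q = 1/5 <-> 1/5 = 1
~(P -> Q) <-> (P <-> Q) = 0 <-> 1 = 0
R -> R = 1/5 -> 1/5 = 1
R | R = 1/5 | 1/5 = 1/5
(R -> R) <-> (R | R) = 1 <-> 1/5 = 1/5
(~(P -> Q) <-> (P <-> Q)) -> ((R -> R) <-> (R | R)) = 0 -> 1/5 = 1
(~~(P | P) -> (((P -> R) -> ~P) -> (P -> ~P))) -> ((~(P -> Q) <-> (P <-> Q)) -> ((R -> R) <-> (R | R))) = 1 -> 1 = 1
~P = ~1/5 = 4/5
Q -> ~P = 1/5 -> 4/5 = 1
P -> P = 1/5 -> 1/5 = 1
R -> (P -> P) = 1/5 -> 1 = 1
(Q -> ~P) -> (R -> (P -> P)) = 1 -> 1 = 1
P -> R = 1/5 -> 1/5 = 1
(P -> R) -> R = 1 -> 1/5 = 1/5
R -> P = 1/5 -> 1/5 = 1
P -> (R -> P) = 1/5 -> 1 = 1
((P -> R) -> R) -> (P -> (R -> P)) = 1/5 -> 1 = 1
((Q -> ~P) -> (R -> (P -> P))) -> (((P -> R) -> R) -> (P -> (R -> P))) = 1 -> 1 = 1
((~~(P | P) -> (((P -> R) -> ~P) -> (P -> ~P))) -> ((~(P -> Q) <-> (P <-> Q)) -> ((R -> R) <-> (R | R)))) <-> (((Q -> ~P) -> (R -> (P -> P))) -> (((P -> R) -> R) -> (P -> (R -> P)))) = 1 <-> 1 = 1
((~~~~P -> ((~(Q | P) -> (~R <-> P)) -> (R -> (P | Q)))) -> (((P | P) -> (((R | P) -> R) | (P -> Q))) <-> ((R -> P) -> ~P))) <-> (((~~(P | P) -> (((P -> R) -> ~P) -> (P -> ~P))) -> ((~(P -> Q) <-> (P <-> Q)) -> ((R -> R) <-> (R | R)))) <-> (((Q -> ~P) -> (R -> (P -> P))) -> (((P -> R) -> R) -> (P -> (R -> P))))) = 4/5 <-> 1 = 4/5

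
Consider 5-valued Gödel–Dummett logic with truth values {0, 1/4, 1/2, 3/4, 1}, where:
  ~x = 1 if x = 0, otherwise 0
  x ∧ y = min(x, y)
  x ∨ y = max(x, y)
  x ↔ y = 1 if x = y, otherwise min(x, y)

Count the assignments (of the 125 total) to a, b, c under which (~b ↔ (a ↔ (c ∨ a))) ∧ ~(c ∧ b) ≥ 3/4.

16

value 1: 15 assignments (counts)
value 3/4: 1 assignment (counts)
value 1/2: 2 assignments
value 1/4: 3 assignments
value 0: 104 assignments
So 16 of the 125 assignments meet the threshold.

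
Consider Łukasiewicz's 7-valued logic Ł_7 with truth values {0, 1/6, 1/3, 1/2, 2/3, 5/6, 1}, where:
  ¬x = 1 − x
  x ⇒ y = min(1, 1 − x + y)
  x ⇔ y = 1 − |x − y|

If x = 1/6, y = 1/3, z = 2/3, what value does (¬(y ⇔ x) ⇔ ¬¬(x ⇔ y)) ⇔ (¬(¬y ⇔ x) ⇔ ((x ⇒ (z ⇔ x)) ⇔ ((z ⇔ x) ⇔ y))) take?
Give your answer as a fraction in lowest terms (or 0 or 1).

2/3

y ⇔ x = 1/3 ⇔ 1/6 = 5/6
¬(y ⇔ x) = ¬5/6 = 1/6
x ⇔ y = 1/6 ⇔ 1/3 = 5/6
¬(x ⇔ y) = ¬5/6 = 1/6
¬¬(x ⇔ y) = ¬1/6 = 5/6
¬(y ⇔ x) ⇔ ¬¬(x ⇔ y) = 1/6 ⇔ 5/6 = 1/3
¬y = ¬1/3 = 2/3
¬y ⇔ x = 2/3 ⇔ 1/6 = 1/2
¬(¬y ⇔ x) = ¬1/2 = 1/2
z ⇔ x = 2/3 ⇔ 1/6 = 1/2
x ⇒ (z ⇔ x) = 1/6 ⇒ 1/2 = 1
z ⇔ x = 2/3 ⇔ 1/6 = 1/2
(z ⇔ x) ⇔ y = 1/2 ⇔ 1/3 = 5/6
(x ⇒ (z ⇔ x)) ⇔ ((z ⇔ x) ⇔ y) = 1 ⇔ 5/6 = 5/6
¬(¬y ⇔ x) ⇔ ((x ⇒ (z ⇔ x)) ⇔ ((z ⇔ x) ⇔ y)) = 1/2 ⇔ 5/6 = 2/3
(¬(y ⇔ x) ⇔ ¬¬(x ⇔ y)) ⇔ (¬(¬y ⇔ x) ⇔ ((x ⇒ (z ⇔ x)) ⇔ ((z ⇔ x) ⇔ y))) = 1/3 ⇔ 2/3 = 2/3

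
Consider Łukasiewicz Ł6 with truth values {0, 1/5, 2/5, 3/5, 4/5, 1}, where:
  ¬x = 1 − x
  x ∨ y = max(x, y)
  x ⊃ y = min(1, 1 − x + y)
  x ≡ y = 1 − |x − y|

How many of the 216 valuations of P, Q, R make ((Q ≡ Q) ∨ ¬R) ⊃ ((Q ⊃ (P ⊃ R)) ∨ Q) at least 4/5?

212

value 1: 196 assignments (counts)
value 4/5: 16 assignments (counts)
value 3/5: 4 assignments
So 212 of the 216 assignments meet the threshold.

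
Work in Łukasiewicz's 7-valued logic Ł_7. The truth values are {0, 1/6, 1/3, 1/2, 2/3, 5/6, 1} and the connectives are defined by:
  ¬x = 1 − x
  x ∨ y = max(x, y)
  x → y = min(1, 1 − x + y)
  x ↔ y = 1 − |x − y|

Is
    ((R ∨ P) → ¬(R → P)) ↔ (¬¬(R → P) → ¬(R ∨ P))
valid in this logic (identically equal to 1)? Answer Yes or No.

At P = 1/3, R = 2/3, for instance:
R ∨ P = 2/3 ∨ 1/3 = 2/3
R → P = 2/3 → 1/3 = 2/3
¬(R → P) = ¬2/3 = 1/3
(R ∨ P) → ¬(R → P) = 2/3 → 1/3 = 2/3
¬¬(R → P) = ¬1/3 = 2/3
¬(R ∨ P) = ¬2/3 = 1/3
¬¬(R → P) → ¬(R ∨ P) = 2/3 → 1/3 = 2/3
((R ∨ P) → ¬(R → P)) ↔ (¬¬(R → P) → ¬(R ∨ P)) = 2/3 ↔ 2/3 = 1
and checking the remaining 48 assignments likewise gives ≥ 1 in every case.

Yes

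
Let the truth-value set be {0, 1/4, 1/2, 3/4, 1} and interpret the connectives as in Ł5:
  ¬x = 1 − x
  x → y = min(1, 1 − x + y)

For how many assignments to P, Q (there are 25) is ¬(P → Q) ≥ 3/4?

3

value 1: 1 assignment (counts)
value 3/4: 2 assignments (counts)
value 1/2: 3 assignments
value 1/4: 4 assignments
value 0: 15 assignments
So 3 of the 25 assignments meet the threshold.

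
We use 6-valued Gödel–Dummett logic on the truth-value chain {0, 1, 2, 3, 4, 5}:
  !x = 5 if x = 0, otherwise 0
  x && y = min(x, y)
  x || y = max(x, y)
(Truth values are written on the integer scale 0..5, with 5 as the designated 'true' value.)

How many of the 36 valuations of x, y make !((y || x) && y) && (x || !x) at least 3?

4

value 5: 2 assignments (counts)
value 4: 1 assignment (counts)
value 3: 1 assignment (counts)
value 2: 1 assignment
value 1: 1 assignment
value 0: 30 assignments
So 4 of the 36 assignments meet the threshold.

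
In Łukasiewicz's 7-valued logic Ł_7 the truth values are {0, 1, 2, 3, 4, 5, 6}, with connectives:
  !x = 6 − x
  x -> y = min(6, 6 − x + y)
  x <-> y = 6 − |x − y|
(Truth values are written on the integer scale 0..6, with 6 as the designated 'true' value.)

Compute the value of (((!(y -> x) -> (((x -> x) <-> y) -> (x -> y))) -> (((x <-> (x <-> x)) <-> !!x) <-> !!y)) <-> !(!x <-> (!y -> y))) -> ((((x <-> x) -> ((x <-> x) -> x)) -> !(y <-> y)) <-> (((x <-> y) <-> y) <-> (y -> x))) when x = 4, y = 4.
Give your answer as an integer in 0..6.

y -> x = 4 -> 4 = 6
!(y -> x) = !6 = 0
x -> x = 4 -> 4 = 6
(x -> x) <-> y = 6 <-> 4 = 4
x -> y = 4 -> 4 = 6
((x -> x) <-> y) -> (x -> y) = 4 -> 6 = 6
!(y -> x) -> (((x -> x) <-> y) -> (x -> y)) = 0 -> 6 = 6
x <-> x = 4 <-> 4 = 6
x <-> (x <-> x) = 4 <-> 6 = 4
!x = !4 = 2
!!x = !2 = 4
(x <-> (x <-> x)) <-> !!x = 4 <-> 4 = 6
!y = !4 = 2
!!y = !2 = 4
((x <-> (x <-> x)) <-> !!x) <-> !!y = 6 <-> 4 = 4
(!(y -> x) -> (((x -> x) <-> y) -> (x -> y))) -> (((x <-> (x <-> x)) <-> !!x) <-> !!y) = 6 -> 4 = 4
!x = !4 = 2
!y = !4 = 2
!y -> y = 2 -> 4 = 6
!x <-> (!y -> y) = 2 <-> 6 = 2
!(!x <-> (!y -> y)) = !2 = 4
((!(y -> x) -> (((x -> x) <-> y) -> (x -> y))) -> (((x <-> (x <-> x)) <-> !!x) <-> !!y)) <-> !(!x <-> (!y -> y)) = 4 <-> 4 = 6
x <-> x = 4 <-> 4 = 6
x <-> x = 4 <-> 4 = 6
(x <-> x) -> x = 6 -> 4 = 4
(x <-> x) -> ((x <-> x) -> x) = 6 -> 4 = 4
y <-> y = 4 <-> 4 = 6
!(y <-> y) = !6 = 0
((x <-> x) -> ((x <-> x) -> x)) -> !(y <-> y) = 4 -> 0 = 2
x <-> y = 4 <-> 4 = 6
(x <-> y) <-> y = 6 <-> 4 = 4
y -> x = 4 -> 4 = 6
((x <-> y) <-> y) <-> (y -> x) = 4 <-> 6 = 4
(((x <-> x) -> ((x <-> x) -> x)) -> !(y <-> y)) <-> (((x <-> y) <-> y) <-> (y -> x)) = 2 <-> 4 = 4
(((!(y -> x) -> (((x -> x) <-> y) -> (x -> y))) -> (((x <-> (x <-> x)) <-> !!x) <-> !!y)) <-> !(!x <-> (!y -> y))) -> ((((x <-> x) -> ((x <-> x) -> x)) -> !(y <-> y)) <-> (((x <-> y) <-> y) <-> (y -> x))) = 6 -> 4 = 4

4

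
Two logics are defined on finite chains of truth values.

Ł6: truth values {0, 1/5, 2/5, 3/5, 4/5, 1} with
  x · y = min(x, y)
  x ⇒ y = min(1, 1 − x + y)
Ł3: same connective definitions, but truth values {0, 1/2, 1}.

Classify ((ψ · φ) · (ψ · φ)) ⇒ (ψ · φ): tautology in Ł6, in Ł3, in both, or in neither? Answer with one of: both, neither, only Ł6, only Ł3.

In Ł6: every assignment gives 1 — tautology.
In Ł3: every assignment gives 1 — tautology.

both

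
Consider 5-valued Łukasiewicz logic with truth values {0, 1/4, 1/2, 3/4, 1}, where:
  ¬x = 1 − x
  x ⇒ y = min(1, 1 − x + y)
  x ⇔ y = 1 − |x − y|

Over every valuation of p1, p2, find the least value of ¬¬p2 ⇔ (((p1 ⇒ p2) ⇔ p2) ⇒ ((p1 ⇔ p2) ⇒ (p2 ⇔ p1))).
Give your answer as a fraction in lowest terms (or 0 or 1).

0

Take p1 = 0, p2 = 0:
¬p2 = ¬0 = 1
¬¬p2 = ¬1 = 0
p1 ⇒ p2 = 0 ⇒ 0 = 1
(p1 ⇒ p2) ⇔ p2 = 1 ⇔ 0 = 0
p1 ⇔ p2 = 0 ⇔ 0 = 1
p2 ⇔ p1 = 0 ⇔ 0 = 1
(p1 ⇔ p2) ⇒ (p2 ⇔ p1) = 1 ⇒ 1 = 1
((p1 ⇒ p2) ⇔ p2) ⇒ ((p1 ⇔ p2) ⇒ (p2 ⇔ p1)) = 0 ⇒ 1 = 1
¬¬p2 ⇔ (((p1 ⇒ p2) ⇔ p2) ⇒ ((p1 ⇔ p2) ⇒ (p2 ⇔ p1))) = 0 ⇔ 1 = 0
No assignment yields a value below 0, so this is the minimum.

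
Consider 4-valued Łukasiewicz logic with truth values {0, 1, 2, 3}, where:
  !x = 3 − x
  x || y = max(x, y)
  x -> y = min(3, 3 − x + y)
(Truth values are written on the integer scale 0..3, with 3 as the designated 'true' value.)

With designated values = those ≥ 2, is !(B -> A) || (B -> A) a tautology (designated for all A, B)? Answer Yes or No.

A = 0, B = 0 ↦ 3
A = 0, B = 1 ↦ 2
A = 0, B = 2 ↦ 2
A = 0, B = 3 ↦ 3
A = 1, B = 0 ↦ 3
A = 1, B = 1 ↦ 3
A = 1, B = 2 ↦ 2
A = 1, B = 3 ↦ 2
A = 2, B = 0 ↦ 3
A = 2, B = 1 ↦ 3
A = 2, B = 2 ↦ 3
A = 2, B = 3 ↦ 2
A = 3, B = 0 ↦ 3
A = 3, B = 1 ↦ 3
A = 3, B = 2 ↦ 3
A = 3, B = 3 ↦ 3
Every assignment gives a value ≥ 2.

Yes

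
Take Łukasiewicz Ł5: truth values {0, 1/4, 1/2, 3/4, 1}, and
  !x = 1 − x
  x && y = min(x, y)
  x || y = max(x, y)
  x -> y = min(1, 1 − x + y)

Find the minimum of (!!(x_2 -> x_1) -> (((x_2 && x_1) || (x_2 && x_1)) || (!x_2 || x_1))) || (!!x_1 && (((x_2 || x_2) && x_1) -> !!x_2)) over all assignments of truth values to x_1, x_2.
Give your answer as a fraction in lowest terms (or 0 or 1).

1/2

Take x_1 = 1/2, x_2 = 1/2:
x_2 -> x_1 = 1/2 -> 1/2 = 1
!(x_2 -> x_1) = !1 = 0
!!(x_2 -> x_1) = !0 = 1
x_2 && x_1 = 1/2 && 1/2 = 1/2
x_2 && x_1 = 1/2 && 1/2 = 1/2
(x_2 && x_1) || (x_2 && x_1) = 1/2 || 1/2 = 1/2
!x_2 = !1/2 = 1/2
!x_2 || x_1 = 1/2 || 1/2 = 1/2
((x_2 && x_1) || (x_2 && x_1)) || (!x_2 || x_1) = 1/2 || 1/2 = 1/2
!!(x_2 -> x_1) -> (((x_2 && x_1) || (x_2 && x_1)) || (!x_2 || x_1)) = 1 -> 1/2 = 1/2
!x_1 = !1/2 = 1/2
!!x_1 = !1/2 = 1/2
x_2 || x_2 = 1/2 || 1/2 = 1/2
(x_2 || x_2) && x_1 = 1/2 && 1/2 = 1/2
!x_2 = !1/2 = 1/2
!!x_2 = !1/2 = 1/2
((x_2 || x_2) && x_1) -> !!x_2 = 1/2 -> 1/2 = 1
!!x_1 && (((x_2 || x_2) && x_1) -> !!x_2) = 1/2 && 1 = 1/2
(!!(x_2 -> x_1) -> (((x_2 && x_1) || (x_2 && x_1)) || (!x_2 || x_1))) || (!!x_1 && (((x_2 || x_2) && x_1) -> !!x_2)) = 1/2 || 1/2 = 1/2
No assignment yields a value below 1/2, so this is the minimum.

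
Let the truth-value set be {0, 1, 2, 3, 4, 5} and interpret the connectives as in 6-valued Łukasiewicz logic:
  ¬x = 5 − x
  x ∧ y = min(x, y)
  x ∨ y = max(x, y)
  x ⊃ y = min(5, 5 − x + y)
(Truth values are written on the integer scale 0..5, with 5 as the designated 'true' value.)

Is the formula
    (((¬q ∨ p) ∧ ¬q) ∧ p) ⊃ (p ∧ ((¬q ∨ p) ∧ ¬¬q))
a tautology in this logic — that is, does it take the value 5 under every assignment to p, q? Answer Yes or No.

No

Counterexample: take p = 1, q = 0.
¬q = ¬0 = 5
¬q ∨ p = 5 ∨ 1 = 5
¬q = ¬0 = 5
(¬q ∨ p) ∧ ¬q = 5 ∧ 5 = 5
((¬q ∨ p) ∧ ¬q) ∧ p = 5 ∧ 1 = 1
¬q = ¬0 = 5
¬q ∨ p = 5 ∨ 1 = 5
¬q = ¬0 = 5
¬¬q = ¬5 = 0
(¬q ∨ p) ∧ ¬¬q = 5 ∧ 0 = 0
p ∧ ((¬q ∨ p) ∧ ¬¬q) = 1 ∧ 0 = 0
(((¬q ∨ p) ∧ ¬q) ∧ p) ⊃ (p ∧ ((¬q ∨ p) ∧ ¬¬q)) = 1 ⊃ 0 = 4
This gives 4 ≠ 5.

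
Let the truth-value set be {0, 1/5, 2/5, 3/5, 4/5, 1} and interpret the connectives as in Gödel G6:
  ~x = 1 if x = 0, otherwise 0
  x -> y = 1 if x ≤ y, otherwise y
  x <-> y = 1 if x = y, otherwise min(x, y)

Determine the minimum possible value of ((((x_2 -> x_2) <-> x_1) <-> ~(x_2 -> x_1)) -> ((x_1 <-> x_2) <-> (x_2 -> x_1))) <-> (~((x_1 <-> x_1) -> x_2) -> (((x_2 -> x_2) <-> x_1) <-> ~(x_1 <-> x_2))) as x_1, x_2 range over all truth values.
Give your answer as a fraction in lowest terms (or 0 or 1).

1/5

Take x_1 = 1/5, x_2 = 0:
x_2 -> x_2 = 0 -> 0 = 1
(x_2 -> x_2) <-> x_1 = 1 <-> 1/5 = 1/5
x_2 -> x_1 = 0 -> 1/5 = 1
~(x_2 -> x_1) = ~1 = 0
((x_2 -> x_2) <-> x_1) <-> ~(x_2 -> x_1) = 1/5 <-> 0 = 0
x_1 <-> x_2 = 1/5 <-> 0 = 0
x_2 -> x_1 = 0 -> 1/5 = 1
(x_1 <-> x_2) <-> (x_2 -> x_1) = 0 <-> 1 = 0
(((x_2 -> x_2) <-> x_1) <-> ~(x_2 -> x_1)) -> ((x_1 <-> x_2) <-> (x_2 -> x_1)) = 0 -> 0 = 1
x_1 <-> x_1 = 1/5 <-> 1/5 = 1
(x_1 <-> x_1) -> x_2 = 1 -> 0 = 0
~((x_1 <-> x_1) -> x_2) = ~0 = 1
x_2 -> x_2 = 0 -> 0 = 1
(x_2 -> x_2) <-> x_1 = 1 <-> 1/5 = 1/5
x_1 <-> x_2 = 1/5 <-> 0 = 0
~(x_1 <-> x_2) = ~0 = 1
((x_2 -> x_2) <-> x_1) <-> ~(x_1 <-> x_2) = 1/5 <-> 1 = 1/5
~((x_1 <-> x_1) -> x_2) -> (((x_2 -> x_2) <-> x_1) <-> ~(x_1 <-> x_2)) = 1 -> 1/5 = 1/5
((((x_2 -> x_2) <-> x_1) <-> ~(x_2 -> x_1)) -> ((x_1 <-> x_2) <-> (x_2 -> x_1))) <-> (~((x_1 <-> x_1) -> x_2) -> (((x_2 -> x_2) <-> x_1) <-> ~(x_1 <-> x_2))) = 1 <-> 1/5 = 1/5
No assignment yields a value below 1/5, so this is the minimum.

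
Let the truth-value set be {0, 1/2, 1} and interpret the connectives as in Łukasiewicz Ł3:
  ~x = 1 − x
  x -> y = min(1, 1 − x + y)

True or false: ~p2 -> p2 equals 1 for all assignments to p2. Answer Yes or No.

No

Counterexample: take p2 = 0.
~p2 = ~0 = 1
~p2 -> p2 = 1 -> 0 = 0
This gives 0 ≠ 1.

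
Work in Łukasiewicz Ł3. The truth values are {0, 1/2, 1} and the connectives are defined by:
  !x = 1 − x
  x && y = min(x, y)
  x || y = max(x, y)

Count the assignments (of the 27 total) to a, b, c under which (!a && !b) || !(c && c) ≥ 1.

11

value 1: 11 assignments (counts)
value 1/2: 11 assignments
value 0: 5 assignments
So 11 of the 27 assignments meet the threshold.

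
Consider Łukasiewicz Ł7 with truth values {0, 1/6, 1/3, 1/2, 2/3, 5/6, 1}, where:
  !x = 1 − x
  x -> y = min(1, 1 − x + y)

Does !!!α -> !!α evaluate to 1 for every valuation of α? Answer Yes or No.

Counterexample: take α = 0.
!α = !0 = 1
!!α = !1 = 0
!!!α = !0 = 1
!!α = !1 = 0
!!!α -> !!α = 1 -> 0 = 0
This gives 0 ≠ 1.

No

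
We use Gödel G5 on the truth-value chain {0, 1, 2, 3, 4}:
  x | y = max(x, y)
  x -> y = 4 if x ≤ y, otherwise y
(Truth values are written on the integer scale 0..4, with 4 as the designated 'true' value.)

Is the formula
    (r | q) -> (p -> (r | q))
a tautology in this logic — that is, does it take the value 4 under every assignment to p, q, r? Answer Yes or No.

At p = 2, q = 2, r = 3, for instance:
r | q = 3 | 2 = 3
p -> (r | q) = 2 -> 3 = 4
(r | q) -> (p -> (r | q)) = 3 -> 4 = 4
and checking the remaining 124 assignments likewise gives ≥ 4 in every case.

Yes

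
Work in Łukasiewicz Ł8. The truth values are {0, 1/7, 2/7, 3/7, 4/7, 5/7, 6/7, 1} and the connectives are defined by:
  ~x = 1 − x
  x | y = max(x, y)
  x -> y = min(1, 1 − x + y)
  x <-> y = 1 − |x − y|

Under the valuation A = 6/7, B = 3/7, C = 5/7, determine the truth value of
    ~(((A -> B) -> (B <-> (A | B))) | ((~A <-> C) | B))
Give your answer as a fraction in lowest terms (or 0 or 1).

0

A -> B = 6/7 -> 3/7 = 4/7
A | B = 6/7 | 3/7 = 6/7
B <-> (A | B) = 3/7 <-> 6/7 = 4/7
(A -> B) -> (B <-> (A | B)) = 4/7 -> 4/7 = 1
~A = ~6/7 = 1/7
~A <-> C = 1/7 <-> 5/7 = 3/7
(~A <-> C) | B = 3/7 | 3/7 = 3/7
((A -> B) -> (B <-> (A | B))) | ((~A <-> C) | B) = 1 | 3/7 = 1
~(((A -> B) -> (B <-> (A | B))) | ((~A <-> C) | B)) = ~1 = 0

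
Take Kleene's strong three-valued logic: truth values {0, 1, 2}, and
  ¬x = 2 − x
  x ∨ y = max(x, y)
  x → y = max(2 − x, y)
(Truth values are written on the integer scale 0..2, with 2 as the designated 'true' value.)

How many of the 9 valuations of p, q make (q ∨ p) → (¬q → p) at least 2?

p = 0, q = 0 ↦ 2  ≥
p = 0, q = 1 ↦ 1  <
p = 0, q = 2 ↦ 2  ≥
p = 1, q = 0 ↦ 1  <
p = 1, q = 1 ↦ 1  <
p = 1, q = 2 ↦ 2  ≥
p = 2, q = 0 ↦ 2  ≥
p = 2, q = 1 ↦ 2  ≥
p = 2, q = 2 ↦ 2  ≥
So 6 of the 9 assignments meet the threshold.

6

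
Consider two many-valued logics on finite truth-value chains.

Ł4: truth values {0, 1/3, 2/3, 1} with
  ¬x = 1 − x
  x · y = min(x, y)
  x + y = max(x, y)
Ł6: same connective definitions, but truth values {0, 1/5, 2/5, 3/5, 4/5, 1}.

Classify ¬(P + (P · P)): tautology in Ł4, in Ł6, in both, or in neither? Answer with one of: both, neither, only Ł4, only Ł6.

neither

In Ł4: at P = 1/3 the value is 2/3 — not a tautology.
In Ł6: at P = 1/5 the value is 4/5 — not a tautology.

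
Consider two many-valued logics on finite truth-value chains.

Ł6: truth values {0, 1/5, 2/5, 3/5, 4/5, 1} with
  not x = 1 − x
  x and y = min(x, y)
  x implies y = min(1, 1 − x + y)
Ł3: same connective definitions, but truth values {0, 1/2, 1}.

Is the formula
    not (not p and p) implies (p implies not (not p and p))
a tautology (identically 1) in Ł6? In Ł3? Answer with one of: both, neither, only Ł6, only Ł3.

both

In Ł6: every assignment gives 1 — tautology.
In Ł3: every assignment gives 1 — tautology.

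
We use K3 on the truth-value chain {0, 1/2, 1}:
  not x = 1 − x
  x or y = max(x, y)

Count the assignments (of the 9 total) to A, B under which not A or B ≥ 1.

A = 0, B = 0 ↦ 1  ≥
A = 0, B = 1/2 ↦ 1  ≥
A = 0, B = 1 ↦ 1  ≥
A = 1/2, B = 0 ↦ 1/2  <
A = 1/2, B = 1/2 ↦ 1/2  <
A = 1/2, B = 1 ↦ 1  ≥
A = 1, B = 0 ↦ 0  <
A = 1, B = 1/2 ↦ 1/2  <
A = 1, B = 1 ↦ 1  ≥
So 5 of the 9 assignments meet the threshold.

5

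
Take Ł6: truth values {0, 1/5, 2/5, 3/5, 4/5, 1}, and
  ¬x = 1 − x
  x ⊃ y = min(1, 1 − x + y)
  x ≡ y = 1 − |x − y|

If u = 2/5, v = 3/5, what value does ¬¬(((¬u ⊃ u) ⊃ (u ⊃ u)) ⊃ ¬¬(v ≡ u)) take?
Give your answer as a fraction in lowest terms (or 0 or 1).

4/5

¬u = ¬2/5 = 3/5
¬u ⊃ u = 3/5 ⊃ 2/5 = 4/5
u ⊃ u = 2/5 ⊃ 2/5 = 1
(¬u ⊃ u) ⊃ (u ⊃ u) = 4/5 ⊃ 1 = 1
v ≡ u = 3/5 ≡ 2/5 = 4/5
¬(v ≡ u) = ¬4/5 = 1/5
¬¬(v ≡ u) = ¬1/5 = 4/5
((¬u ⊃ u) ⊃ (u ⊃ u)) ⊃ ¬¬(v ≡ u) = 1 ⊃ 4/5 = 4/5
¬(((¬u ⊃ u) ⊃ (u ⊃ u)) ⊃ ¬¬(v ≡ u)) = ¬4/5 = 1/5
¬¬(((¬u ⊃ u) ⊃ (u ⊃ u)) ⊃ ¬¬(v ≡ u)) = ¬1/5 = 4/5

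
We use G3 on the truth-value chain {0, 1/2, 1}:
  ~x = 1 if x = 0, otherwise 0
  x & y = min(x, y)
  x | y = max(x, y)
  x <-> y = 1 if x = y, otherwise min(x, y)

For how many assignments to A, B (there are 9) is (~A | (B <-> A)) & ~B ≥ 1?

A = 0, B = 0 ↦ 1  ≥
A = 0, B = 1/2 ↦ 0  <
A = 0, B = 1 ↦ 0  <
A = 1/2, B = 0 ↦ 0  <
A = 1/2, B = 1/2 ↦ 0  <
A = 1/2, B = 1 ↦ 0  <
A = 1, B = 0 ↦ 0  <
A = 1, B = 1/2 ↦ 0  <
A = 1, B = 1 ↦ 0  <
So 1 of the 9 assignments meets the threshold.

1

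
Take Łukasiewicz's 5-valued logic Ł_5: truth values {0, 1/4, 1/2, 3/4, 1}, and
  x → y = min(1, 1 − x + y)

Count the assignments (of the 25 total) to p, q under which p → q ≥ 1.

15

value 1: 15 assignments (counts)
value 3/4: 4 assignments
value 1/2: 3 assignments
value 1/4: 2 assignments
value 0: 1 assignment
So 15 of the 25 assignments meet the threshold.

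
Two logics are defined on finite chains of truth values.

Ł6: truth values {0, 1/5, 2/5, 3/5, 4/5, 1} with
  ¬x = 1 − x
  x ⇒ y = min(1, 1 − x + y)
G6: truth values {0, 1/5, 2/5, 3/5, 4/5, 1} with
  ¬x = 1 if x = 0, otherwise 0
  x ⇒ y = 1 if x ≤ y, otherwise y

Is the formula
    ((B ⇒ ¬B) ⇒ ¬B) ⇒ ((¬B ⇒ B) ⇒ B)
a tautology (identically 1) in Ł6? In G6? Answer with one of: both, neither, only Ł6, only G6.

only Ł6

In Ł6: every assignment gives 1 — tautology.
In G6: at B = 1/5 the value is 1/5 — not a tautology.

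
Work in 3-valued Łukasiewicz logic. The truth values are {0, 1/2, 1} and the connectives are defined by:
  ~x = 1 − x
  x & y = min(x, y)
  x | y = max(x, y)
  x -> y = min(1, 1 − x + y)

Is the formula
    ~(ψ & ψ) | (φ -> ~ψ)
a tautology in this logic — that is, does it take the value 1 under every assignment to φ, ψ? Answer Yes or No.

Counterexample: take φ = 1/2, ψ = 1.
ψ & ψ = 1 & 1 = 1
~(ψ & ψ) = ~1 = 0
~ψ = ~1 = 0
φ -> ~ψ = 1/2 -> 0 = 1/2
~(ψ & ψ) | (φ -> ~ψ) = 0 | 1/2 = 1/2
This gives 1/2 ≠ 1.

No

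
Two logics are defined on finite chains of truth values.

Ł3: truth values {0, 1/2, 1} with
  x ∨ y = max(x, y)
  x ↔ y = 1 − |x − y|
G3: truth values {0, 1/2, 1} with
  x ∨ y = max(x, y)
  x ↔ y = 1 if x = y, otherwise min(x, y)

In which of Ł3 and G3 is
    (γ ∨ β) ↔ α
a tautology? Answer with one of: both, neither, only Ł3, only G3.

In Ł3: at α = 0, β = 0, γ = 1/2 the value is 1/2 — not a tautology.
In G3: at α = 0, β = 0, γ = 1/2 the value is 0 — not a tautology.

neither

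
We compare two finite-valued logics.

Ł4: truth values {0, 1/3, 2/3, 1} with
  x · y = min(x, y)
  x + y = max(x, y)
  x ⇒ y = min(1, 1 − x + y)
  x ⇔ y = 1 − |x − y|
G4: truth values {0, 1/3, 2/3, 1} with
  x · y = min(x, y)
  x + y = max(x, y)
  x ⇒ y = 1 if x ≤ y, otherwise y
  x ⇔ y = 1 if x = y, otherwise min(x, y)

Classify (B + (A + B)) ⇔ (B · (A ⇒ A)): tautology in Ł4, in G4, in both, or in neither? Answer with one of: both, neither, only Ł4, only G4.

neither

In Ł4: at A = 1/3, B = 0 the value is 2/3 — not a tautology.
In G4: at A = 1/3, B = 0 the value is 0 — not a tautology.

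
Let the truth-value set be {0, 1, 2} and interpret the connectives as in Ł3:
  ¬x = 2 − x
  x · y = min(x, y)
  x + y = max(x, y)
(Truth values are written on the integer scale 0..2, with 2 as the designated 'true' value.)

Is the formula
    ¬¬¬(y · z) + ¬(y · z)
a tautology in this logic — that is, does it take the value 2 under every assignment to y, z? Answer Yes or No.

No

Counterexample: take y = 1, z = 1.
y · z = 1 · 1 = 1
¬(y · z) = ¬1 = 1
¬¬(y · z) = ¬1 = 1
¬¬¬(y · z) = ¬1 = 1
¬¬¬(y · z) + ¬(y · z) = 1 + 1 = 1
This gives 1 ≠ 2.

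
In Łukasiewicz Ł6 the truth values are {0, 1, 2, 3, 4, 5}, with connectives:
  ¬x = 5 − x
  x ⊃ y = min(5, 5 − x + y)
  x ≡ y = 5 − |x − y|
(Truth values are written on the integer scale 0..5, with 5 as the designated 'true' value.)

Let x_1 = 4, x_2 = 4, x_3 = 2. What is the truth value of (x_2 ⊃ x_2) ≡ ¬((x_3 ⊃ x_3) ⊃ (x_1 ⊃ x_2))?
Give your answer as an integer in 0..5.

x_2 ⊃ x_2 = 4 ⊃ 4 = 5
x_3 ⊃ x_3 = 2 ⊃ 2 = 5
x_1 ⊃ x_2 = 4 ⊃ 4 = 5
(x_3 ⊃ x_3) ⊃ (x_1 ⊃ x_2) = 5 ⊃ 5 = 5
¬((x_3 ⊃ x_3) ⊃ (x_1 ⊃ x_2)) = ¬5 = 0
(x_2 ⊃ x_2) ≡ ¬((x_3 ⊃ x_3) ⊃ (x_1 ⊃ x_2)) = 5 ≡ 0 = 0

0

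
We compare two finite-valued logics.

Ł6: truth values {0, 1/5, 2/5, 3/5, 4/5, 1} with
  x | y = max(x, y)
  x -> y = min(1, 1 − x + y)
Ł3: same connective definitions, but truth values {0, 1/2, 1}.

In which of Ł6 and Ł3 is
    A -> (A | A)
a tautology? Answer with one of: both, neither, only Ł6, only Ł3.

both

In Ł6: every assignment gives 1 — tautology.
In Ł3: every assignment gives 1 — tautology.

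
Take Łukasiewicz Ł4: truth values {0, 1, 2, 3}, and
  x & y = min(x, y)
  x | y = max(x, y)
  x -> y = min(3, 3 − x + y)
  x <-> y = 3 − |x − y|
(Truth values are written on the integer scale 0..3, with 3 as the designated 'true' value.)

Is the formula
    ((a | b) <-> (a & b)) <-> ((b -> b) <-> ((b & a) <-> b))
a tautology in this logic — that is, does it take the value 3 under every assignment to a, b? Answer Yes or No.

Counterexample: take a = 1, b = 0.
a | b = 1 | 0 = 1
a & b = 1 & 0 = 0
(a | b) <-> (a & b) = 1 <-> 0 = 2
b -> b = 0 -> 0 = 3
b & a = 0 & 1 = 0
(b & a) <-> b = 0 <-> 0 = 3
(b -> b) <-> ((b & a) <-> b) = 3 <-> 3 = 3
((a | b) <-> (a & b)) <-> ((b -> b) <-> ((b & a) <-> b)) = 2 <-> 3 = 2
This gives 2 ≠ 3.

No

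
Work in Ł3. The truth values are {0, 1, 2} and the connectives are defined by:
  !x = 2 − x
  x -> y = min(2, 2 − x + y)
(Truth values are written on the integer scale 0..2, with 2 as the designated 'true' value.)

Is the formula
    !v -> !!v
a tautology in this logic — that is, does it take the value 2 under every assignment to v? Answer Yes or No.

Counterexample: take v = 0.
!v = !0 = 2
!v = !0 = 2
!!v = !2 = 0
!v -> !!v = 2 -> 0 = 0
This gives 0 ≠ 2.

No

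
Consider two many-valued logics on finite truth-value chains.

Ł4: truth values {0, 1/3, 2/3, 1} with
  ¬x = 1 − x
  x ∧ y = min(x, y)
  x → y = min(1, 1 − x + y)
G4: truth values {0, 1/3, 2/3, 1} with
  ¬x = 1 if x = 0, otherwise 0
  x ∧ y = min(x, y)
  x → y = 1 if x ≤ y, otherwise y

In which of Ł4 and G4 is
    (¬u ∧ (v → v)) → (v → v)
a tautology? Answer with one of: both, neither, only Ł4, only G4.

both

In Ł4: every assignment gives 1 — tautology.
In G4: every assignment gives 1 — tautology.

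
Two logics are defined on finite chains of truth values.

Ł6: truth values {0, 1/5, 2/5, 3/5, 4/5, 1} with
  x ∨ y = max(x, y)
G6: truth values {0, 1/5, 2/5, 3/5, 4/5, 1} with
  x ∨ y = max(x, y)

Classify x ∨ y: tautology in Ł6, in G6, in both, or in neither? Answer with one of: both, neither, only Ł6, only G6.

neither

In Ł6: at x = 0, y = 0 the value is 0 — not a tautology.
In G6: at x = 0, y = 0 the value is 0 — not a tautology.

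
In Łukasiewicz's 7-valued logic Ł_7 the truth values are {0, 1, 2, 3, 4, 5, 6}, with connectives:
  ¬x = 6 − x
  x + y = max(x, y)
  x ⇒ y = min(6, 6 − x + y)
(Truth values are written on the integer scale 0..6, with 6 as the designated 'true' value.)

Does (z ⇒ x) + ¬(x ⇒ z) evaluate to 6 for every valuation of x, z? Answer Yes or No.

Counterexample: take x = 0, z = 1.
z ⇒ x = 1 ⇒ 0 = 5
x ⇒ z = 0 ⇒ 1 = 6
¬(x ⇒ z) = ¬6 = 0
(z ⇒ x) + ¬(x ⇒ z) = 5 + 0 = 5
This gives 5 ≠ 6.

No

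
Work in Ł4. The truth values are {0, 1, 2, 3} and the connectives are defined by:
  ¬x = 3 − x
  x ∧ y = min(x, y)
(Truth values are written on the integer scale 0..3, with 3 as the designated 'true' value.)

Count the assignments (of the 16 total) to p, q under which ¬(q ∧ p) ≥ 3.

p = 0, q = 0 ↦ 3  ≥
p = 0, q = 1 ↦ 3  ≥
p = 0, q = 2 ↦ 3  ≥
p = 0, q = 3 ↦ 3  ≥
p = 1, q = 0 ↦ 3  ≥
p = 1, q = 1 ↦ 2  <
p = 1, q = 2 ↦ 2  <
p = 1, q = 3 ↦ 2  <
p = 2, q = 0 ↦ 3  ≥
p = 2, q = 1 ↦ 2  <
p = 2, q = 2 ↦ 1  <
p = 2, q = 3 ↦ 1  <
p = 3, q = 0 ↦ 3  ≥
p = 3, q = 1 ↦ 2  <
p = 3, q = 2 ↦ 1  <
p = 3, q = 3 ↦ 0  <
So 7 of the 16 assignments meet the threshold.

7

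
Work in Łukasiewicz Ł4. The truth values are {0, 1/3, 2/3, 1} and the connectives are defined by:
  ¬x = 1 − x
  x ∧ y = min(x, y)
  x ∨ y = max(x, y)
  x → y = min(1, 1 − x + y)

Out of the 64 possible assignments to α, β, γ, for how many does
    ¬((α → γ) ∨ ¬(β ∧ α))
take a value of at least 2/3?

value 1: 1 assignment (counts)
value 2/3: 5 assignments (counts)
value 1/3: 12 assignments
value 0: 46 assignments
So 6 of the 64 assignments meet the threshold.

6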